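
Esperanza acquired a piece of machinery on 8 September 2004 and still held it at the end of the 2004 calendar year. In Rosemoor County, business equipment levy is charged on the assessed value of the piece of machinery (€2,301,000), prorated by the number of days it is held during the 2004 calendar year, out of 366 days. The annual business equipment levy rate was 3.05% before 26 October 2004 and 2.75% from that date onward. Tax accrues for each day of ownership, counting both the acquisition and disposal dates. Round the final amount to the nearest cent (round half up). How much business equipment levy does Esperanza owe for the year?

€20,787.59

8 September – 25 October 2004: 48 days at 3.05% → €2,301,000 × 3.05% × 48/366 = €9,204.0000
26 October – 31 December 2004: 67 days at 2.75% → €2,301,000 × 2.75% × 67/366 = €11,583.5861
Total = €20,787.5861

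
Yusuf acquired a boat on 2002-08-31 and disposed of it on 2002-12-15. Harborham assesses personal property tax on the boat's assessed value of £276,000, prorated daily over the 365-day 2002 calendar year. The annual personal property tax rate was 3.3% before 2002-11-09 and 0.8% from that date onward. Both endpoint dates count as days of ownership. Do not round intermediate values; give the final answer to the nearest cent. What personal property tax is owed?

£1,970.56

2002-08-31 to 2002-11-08: 70 days at 3.3% → £276,000 × 3.3% × 70/365 = £1,746.7397
2002-11-09 to 2002-12-15: 37 days at 0.8% → £276,000 × 0.8% × 37/365 = £223.8247
Total = £1,970.5644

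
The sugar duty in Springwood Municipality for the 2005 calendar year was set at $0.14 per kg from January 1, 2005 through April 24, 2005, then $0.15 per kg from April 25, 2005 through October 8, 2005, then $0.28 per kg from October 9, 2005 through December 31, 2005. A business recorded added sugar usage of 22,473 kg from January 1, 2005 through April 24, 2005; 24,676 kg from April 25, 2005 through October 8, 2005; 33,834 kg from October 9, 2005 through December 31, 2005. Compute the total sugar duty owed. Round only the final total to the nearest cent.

January 1 – April 24, 2005: 22,473 kg at $0.14/kg → $3,146.22
April 25 – October 8, 2005: 24,676 kg at $0.15/kg → $3,701.40
October 9 – December 31, 2005: 33,834 kg at $0.28/kg → $9,473.52

$16,321.14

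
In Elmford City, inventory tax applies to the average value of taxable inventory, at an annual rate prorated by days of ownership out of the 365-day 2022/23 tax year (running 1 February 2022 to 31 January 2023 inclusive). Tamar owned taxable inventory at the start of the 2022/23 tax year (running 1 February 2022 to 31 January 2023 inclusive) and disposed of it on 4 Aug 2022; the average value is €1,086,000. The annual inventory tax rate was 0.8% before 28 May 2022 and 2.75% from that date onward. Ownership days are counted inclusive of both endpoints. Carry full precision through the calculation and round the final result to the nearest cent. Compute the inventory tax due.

1 Feb – 27 May 2022: 116 days at 0.8% → €1,086,000 × 0.8% × 116/365 = €2,761.1178
28 May – 4 Aug 2022: 69 days at 2.75% → €1,086,000 × 2.75% × 69/365 = €5,645.7123
Total = €8,406.8301

€8,406.83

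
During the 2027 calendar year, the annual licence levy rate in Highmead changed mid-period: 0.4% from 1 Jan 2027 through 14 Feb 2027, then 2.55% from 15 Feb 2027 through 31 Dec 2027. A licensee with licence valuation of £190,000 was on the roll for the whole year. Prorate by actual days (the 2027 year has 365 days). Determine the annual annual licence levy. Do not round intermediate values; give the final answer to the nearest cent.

1 Jan – 14 Feb 2027: 45 days at 0.4% → £190,000 × 0.4% × 45/365 = £93.6986
15 Feb – 31 Dec 2027: 320 days at 2.55% → £190,000 × 2.55% × 320/365 = £4,247.6712
Total = £4,341.3699

£4,341.37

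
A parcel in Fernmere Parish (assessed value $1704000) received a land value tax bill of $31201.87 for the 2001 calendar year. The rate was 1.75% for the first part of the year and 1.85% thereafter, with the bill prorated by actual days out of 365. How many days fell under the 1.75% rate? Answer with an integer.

69 days

Let d = days at the first rate; then 365 − d days at the second rate.
$1704000 × [1.75%·d + 1.85%·(365−d)] / 365 = $31201.87
Solving gives d = 69, so the new rate took effect on 11 March 2001.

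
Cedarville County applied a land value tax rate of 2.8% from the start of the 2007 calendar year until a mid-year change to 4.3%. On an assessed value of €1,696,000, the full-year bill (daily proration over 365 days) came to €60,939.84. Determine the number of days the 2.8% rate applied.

Let d = days at the first rate; then 365 − d days at the second rate.
€1,696,000 × [2.8%·d + 4.3%·(365−d)] / 365 = €60,939.84
Solving gives d = 172, so the new rate took effect on 22 Jun 2007.

172 days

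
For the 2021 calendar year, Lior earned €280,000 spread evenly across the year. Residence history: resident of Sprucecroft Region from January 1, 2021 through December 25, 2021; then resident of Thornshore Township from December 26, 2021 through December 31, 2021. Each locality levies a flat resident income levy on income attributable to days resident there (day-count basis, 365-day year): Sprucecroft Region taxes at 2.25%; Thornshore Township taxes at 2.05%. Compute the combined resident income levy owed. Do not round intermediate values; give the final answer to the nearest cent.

€6,290.79

Sprucecroft Region, January 1 – December 25, 2021: 359 days → €280,000 × 2.25% × 359/365 = €6,196.4384
Thornshore Township, December 26 – December 31, 2021: 6 days → €280,000 × 2.05% × 6/365 = €94.3562
Total = €6,290.7945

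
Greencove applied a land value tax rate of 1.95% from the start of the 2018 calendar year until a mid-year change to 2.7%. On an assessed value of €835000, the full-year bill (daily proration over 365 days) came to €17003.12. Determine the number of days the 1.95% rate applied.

Let d = days at the first rate; then 365 − d days at the second rate.
€835000 × [1.95%·d + 2.7%·(365−d)] / 365 = €17003.12
Solving gives d = 323, so the new rate took effect on November 20, 2018.

323 days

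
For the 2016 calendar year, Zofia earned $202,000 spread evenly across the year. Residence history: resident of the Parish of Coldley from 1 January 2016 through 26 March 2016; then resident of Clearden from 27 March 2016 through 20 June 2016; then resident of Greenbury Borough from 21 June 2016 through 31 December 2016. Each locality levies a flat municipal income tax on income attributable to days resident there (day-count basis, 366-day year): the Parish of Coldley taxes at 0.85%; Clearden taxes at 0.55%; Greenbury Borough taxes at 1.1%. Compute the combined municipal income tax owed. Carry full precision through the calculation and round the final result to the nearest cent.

The Parish of Coldley, 1 January – 26 March 2016: 86 days → $202,000 × 0.85% × 86/366 = $403.4481
Clearden, 27 March – 20 June 2016: 86 days → $202,000 × 0.55% × 86/366 = $261.0546
Greenbury Borough, 21 June – 31 December 2016: 194 days → $202,000 × 1.1% × 194/366 = $1,177.7814
Total = $1,842.2842

$1,842.28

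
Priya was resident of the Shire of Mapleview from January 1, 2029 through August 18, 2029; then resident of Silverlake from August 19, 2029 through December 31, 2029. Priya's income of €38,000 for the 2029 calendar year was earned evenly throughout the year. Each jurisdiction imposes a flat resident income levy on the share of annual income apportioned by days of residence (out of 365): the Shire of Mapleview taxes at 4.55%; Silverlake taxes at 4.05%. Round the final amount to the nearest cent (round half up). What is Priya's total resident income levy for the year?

€1,658.73

The Shire of Mapleview, January 1 – August 18, 2029: 230 days → €38,000 × 4.55% × 230/365 = €1,089.5068
Silverlake, August 19 – December 31, 2029: 135 days → €38,000 × 4.05% × 135/365 = €569.2192
Total = €1,658.7260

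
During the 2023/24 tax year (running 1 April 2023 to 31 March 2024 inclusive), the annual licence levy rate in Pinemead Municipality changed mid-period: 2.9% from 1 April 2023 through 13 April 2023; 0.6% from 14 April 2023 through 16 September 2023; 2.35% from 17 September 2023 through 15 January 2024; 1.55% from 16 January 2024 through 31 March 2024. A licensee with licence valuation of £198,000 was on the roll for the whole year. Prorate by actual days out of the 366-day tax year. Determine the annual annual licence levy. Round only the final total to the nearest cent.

£2,885.88

1 April – 13 April 2023: 13 days at 2.9% → £198,000 × 2.9% × 13/366 = £203.9508
14 April – 16 September 2023: 156 days at 0.6% → £198,000 × 0.6% × 156/366 = £506.3607
17 September 2023 – 15 January 2024: 121 days at 2.35% → £198,000 × 2.35% × 121/366 = £1,538.2869
16 January – 31 March 2024: 76 days at 1.55% → £198,000 × 1.55% × 76/366 = £637.2787
Total = £2,885.8770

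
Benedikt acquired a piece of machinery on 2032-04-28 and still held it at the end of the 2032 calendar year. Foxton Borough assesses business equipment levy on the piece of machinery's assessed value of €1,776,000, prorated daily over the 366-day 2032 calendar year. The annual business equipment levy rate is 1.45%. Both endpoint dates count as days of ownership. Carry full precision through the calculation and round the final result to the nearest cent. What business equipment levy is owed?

€17,449.44

Days held (2032-04-28 to 2032-12-31): 248 out of 366
Tax = €1,776,000 × 1.45% × 248/366 = €17,449.4426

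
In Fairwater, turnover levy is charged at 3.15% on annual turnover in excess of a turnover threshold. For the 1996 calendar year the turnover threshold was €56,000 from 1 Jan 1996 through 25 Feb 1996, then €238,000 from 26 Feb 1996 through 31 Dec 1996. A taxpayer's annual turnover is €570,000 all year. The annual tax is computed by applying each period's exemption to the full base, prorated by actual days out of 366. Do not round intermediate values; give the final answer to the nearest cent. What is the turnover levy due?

1 Jan – 25 Feb 1996: 56 days, exemption €56,000 → (€570,000 − €56,000) × 3.15% × 56/366 = €2,477.3115
26 Feb – 31 Dec 1996: 310 days, exemption €238,000 → (€570,000 − €238,000) × 3.15% × 310/366 = €8,857.8689
Total = €11,335.1803

€11,335.18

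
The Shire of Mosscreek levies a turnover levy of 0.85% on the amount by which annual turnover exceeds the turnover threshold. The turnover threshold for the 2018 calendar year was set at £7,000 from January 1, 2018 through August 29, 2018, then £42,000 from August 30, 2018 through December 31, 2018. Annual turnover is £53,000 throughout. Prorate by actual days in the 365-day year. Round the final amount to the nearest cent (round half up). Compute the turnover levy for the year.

January 1 – August 29, 2018: 241 days, exemption £7,000 → (£53,000 − £7,000) × 0.85% × 241/365 = £258.1671
August 30 – December 31, 2018: 124 days, exemption £42,000 → (£53,000 − £42,000) × 0.85% × 124/365 = £31.7644
Total = £289.9315

£289.93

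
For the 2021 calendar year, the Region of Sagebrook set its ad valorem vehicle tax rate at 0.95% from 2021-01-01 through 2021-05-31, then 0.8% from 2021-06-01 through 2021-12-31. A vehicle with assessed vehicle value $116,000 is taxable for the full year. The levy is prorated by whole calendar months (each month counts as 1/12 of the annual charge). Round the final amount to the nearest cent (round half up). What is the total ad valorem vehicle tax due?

$1,000.50

2021-01-01 to 2021-05-31: 5 months at 0.95% → $116,000 × 0.95% × 5/12 = $459.1667
2021-06-01 to 2021-12-31: 7 months at 0.8% → $116,000 × 0.8% × 7/12 = $541.3333
Total = $1,000.5000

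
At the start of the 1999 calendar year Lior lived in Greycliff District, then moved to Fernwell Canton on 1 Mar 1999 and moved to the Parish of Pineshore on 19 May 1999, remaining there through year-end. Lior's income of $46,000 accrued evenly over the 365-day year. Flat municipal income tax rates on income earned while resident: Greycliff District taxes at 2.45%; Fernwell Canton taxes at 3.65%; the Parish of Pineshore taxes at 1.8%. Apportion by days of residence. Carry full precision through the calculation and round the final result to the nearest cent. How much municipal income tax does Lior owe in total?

$1,060.52

Greycliff District, 1 Jan – 28 Feb 1999: 59 days → $46,000 × 2.45% × 59/365 = $182.1726
Fernwell Canton, 1 Mar – 18 May 1999: 79 days → $46,000 × 3.65% × 79/365 = $363.4000
The Parish of Pineshore, 19 May – 31 Dec 1999: 227 days → $46,000 × 1.8% × 227/365 = $514.9479
Total = $1,060.5205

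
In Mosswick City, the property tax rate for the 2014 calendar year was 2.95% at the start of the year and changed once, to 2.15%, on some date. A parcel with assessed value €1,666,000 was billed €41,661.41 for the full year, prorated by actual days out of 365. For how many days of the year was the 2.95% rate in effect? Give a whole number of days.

Let d = days at the first rate; then 365 − d days at the second rate.
€1,666,000 × [2.95%·d + 2.15%·(365−d)] / 365 = €41,661.41
Solving gives d = 160, so the new rate took effect on 10 Jun 2014.

160 days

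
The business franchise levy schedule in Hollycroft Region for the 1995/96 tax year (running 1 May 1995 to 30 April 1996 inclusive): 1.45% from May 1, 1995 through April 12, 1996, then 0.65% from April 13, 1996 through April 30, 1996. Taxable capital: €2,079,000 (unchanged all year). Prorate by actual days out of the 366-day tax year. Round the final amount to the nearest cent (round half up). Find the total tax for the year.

€29,327.53

May 1, 1995 – April 12, 1996: 348 days at 1.45% → €2,079,000 × 1.45% × 348/366 = €28,662.9344
April 13 – April 30, 1996: 18 days at 0.65% → €2,079,000 × 0.65% × 18/366 = €664.5984
Total = €29,327.5328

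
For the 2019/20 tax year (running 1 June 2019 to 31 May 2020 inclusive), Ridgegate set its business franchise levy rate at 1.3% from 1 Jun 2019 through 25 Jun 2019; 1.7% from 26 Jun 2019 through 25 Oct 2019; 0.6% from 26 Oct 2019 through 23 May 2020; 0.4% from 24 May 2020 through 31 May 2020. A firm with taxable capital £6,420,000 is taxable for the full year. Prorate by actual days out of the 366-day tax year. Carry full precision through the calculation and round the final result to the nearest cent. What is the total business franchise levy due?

1 Jun – 25 Jun 2019: 25 days at 1.3% → £6,420,000 × 1.3% × 25/366 = £5,700.8197
26 Jun – 25 Oct 2019: 122 days at 1.7% → £6,420,000 × 1.7% × 122/366 = £36,380.0000
26 Oct 2019 – 23 May 2020: 211 days at 0.6% → £6,420,000 × 0.6% × 211/366 = £22,206.8852
24 May – 31 May 2020: 8 days at 0.4% → £6,420,000 × 0.4% × 8/366 = £561.3115
Total = £64,849.0164

£64,849.02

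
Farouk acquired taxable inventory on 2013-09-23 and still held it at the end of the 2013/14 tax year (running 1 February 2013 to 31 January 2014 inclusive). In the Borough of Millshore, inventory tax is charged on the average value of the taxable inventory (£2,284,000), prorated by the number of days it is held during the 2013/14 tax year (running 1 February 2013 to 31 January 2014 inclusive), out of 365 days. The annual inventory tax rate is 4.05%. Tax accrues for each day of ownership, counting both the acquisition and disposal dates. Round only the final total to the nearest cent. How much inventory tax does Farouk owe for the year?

£33,199.35

Days held (2013-09-23 to 2014-01-31): 131 out of 365
Tax = £2,284,000 × 4.05% × 131/365 = £33,199.3479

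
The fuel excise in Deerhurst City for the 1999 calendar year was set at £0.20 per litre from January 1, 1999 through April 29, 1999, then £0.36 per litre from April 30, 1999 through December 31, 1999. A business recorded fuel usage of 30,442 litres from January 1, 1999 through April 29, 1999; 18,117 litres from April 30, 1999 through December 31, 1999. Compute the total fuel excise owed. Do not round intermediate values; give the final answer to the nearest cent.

£12610.52

January 1 – April 29, 1999: 30,442 litres at £0.20/litre → £6088.40
April 30 – December 31, 1999: 18,117 litres at £0.36/litre → £6522.12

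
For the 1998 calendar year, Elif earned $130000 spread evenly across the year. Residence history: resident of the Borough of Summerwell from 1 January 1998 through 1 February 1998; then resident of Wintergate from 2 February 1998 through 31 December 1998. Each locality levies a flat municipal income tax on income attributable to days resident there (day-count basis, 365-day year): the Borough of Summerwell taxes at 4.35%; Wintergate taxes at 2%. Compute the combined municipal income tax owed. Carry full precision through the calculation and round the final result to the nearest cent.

$2867.84

The Borough of Summerwell, 1 January – 1 February 1998: 32 days → $130000 × 4.35% × 32/365 = $495.7808
Wintergate, 2 February – 31 December 1998: 333 days → $130000 × 2% × 333/365 = $2372.0548
Total = $2867.8356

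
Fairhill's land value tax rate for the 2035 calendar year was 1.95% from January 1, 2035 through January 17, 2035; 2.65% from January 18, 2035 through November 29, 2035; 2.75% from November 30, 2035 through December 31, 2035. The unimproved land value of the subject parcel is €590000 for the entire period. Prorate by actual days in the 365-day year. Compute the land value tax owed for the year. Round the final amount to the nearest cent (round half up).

€15494.37

January 1 – January 17, 2035: 17 days at 1.95% → €590000 × 1.95% × 17/365 = €535.8493
January 18 – November 29, 2035: 316 days at 2.65% → €590000 × 2.65% × 316/365 = €13536.0548
November 30 – December 31, 2035: 32 days at 2.75% → €590000 × 2.75% × 32/365 = €1422.4658
Total = €15494.3699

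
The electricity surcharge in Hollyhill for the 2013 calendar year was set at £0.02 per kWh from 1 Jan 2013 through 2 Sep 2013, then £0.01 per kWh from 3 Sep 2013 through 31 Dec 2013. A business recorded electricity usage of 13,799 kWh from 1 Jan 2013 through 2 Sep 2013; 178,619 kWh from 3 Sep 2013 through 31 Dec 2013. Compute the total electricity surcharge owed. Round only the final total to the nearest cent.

1 Jan – 2 Sep 2013: 13,799 kWh at £0.02/kWh → £275.98
3 Sep – 31 Dec 2013: 178,619 kWh at £0.01/kWh → £1786.19

£2062.17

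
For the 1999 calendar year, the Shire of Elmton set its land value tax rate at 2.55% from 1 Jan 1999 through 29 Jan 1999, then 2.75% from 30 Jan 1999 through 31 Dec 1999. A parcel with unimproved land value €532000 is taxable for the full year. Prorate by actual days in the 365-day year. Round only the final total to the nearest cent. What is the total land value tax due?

1 Jan – 29 Jan 1999: 29 days at 2.55% → €532000 × 2.55% × 29/365 = €1077.8466
30 Jan – 31 Dec 1999: 336 days at 2.75% → €532000 × 2.75% × 336/365 = €13467.6164
Total = €14545.4630

€14545.46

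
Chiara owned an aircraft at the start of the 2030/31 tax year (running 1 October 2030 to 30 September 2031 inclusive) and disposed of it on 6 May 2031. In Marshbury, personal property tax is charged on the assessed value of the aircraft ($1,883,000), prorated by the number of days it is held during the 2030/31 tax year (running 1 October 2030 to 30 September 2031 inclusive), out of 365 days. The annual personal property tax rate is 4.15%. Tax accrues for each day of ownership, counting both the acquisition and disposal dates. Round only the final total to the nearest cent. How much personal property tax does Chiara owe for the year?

$46,672.61

Days held (1 October 2030 – 6 May 2031): 218 out of 365
Tax = $1,883,000 × 4.15% × 218/365 = $46,672.6055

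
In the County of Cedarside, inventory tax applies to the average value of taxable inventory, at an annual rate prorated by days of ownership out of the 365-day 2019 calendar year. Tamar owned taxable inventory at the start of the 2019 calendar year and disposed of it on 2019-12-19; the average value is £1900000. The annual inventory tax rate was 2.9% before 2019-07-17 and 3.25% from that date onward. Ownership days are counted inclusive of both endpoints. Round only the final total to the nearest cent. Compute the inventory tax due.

2019-01-01 to 2019-07-16: 197 days at 2.9% → £1900000 × 2.9% × 197/365 = £29738.9041
2019-07-17 to 2019-12-19: 156 days at 3.25% → £1900000 × 3.25% × 156/365 = £26391.7808
Total = £56130.6849

£56130.68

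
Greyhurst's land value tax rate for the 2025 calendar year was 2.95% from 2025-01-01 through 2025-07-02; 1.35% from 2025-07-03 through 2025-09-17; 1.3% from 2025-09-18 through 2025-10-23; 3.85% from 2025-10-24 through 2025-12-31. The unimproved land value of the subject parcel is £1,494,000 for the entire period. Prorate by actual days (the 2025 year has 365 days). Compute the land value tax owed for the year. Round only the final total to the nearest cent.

2025-01-01 to 2025-07-02: 183 days at 2.95% → £1,494,000 × 2.95% × 183/365 = £22,096.8740
2025-07-03 to 2025-09-17: 77 days at 1.35% → £1,494,000 × 1.35% × 77/365 = £4,254.8301
2025-09-18 to 2025-10-23: 36 days at 1.3% → £1,494,000 × 1.3% × 36/365 = £1,915.5945
2025-10-24 to 2025-12-31: 69 days at 3.85% → £1,494,000 × 3.85% × 69/365 = £10,873.4548
Total = £39,140.7534

£39,140.75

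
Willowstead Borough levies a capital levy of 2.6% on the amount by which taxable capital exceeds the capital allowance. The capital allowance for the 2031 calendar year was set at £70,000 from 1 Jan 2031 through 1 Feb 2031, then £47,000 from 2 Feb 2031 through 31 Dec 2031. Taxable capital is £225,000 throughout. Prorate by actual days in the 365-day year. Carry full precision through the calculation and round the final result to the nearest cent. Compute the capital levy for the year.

1 Jan – 1 Feb 2031: 32 days, exemption £70,000 → (£225,000 − £70,000) × 2.6% × 32/365 = £353.3151
2 Feb – 31 Dec 2031: 333 days, exemption £47,000 → (£225,000 − £47,000) × 2.6% × 333/365 = £4,222.2575
Total = £4,575.5726

£4,575.57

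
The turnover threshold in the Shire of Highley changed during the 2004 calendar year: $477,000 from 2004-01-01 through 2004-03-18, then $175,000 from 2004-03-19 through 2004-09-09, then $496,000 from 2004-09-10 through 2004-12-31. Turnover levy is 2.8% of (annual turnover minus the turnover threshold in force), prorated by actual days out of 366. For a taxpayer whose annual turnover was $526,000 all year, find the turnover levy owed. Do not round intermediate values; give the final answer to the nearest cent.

2004-01-01 to 2004-03-18: 78 days, exemption $477,000 → ($526,000 − $477,000) × 2.8% × 78/366 = $292.3934
2004-03-19 to 2004-09-09: 175 days, exemption $175,000 → ($526,000 − $175,000) × 2.8% × 175/366 = $4,699.1803
2004-09-10 to 2004-12-31: 113 days, exemption $496,000 → ($526,000 − $496,000) × 2.8% × 113/366 = $259.3443
Total = $5,250.9180

$5,250.92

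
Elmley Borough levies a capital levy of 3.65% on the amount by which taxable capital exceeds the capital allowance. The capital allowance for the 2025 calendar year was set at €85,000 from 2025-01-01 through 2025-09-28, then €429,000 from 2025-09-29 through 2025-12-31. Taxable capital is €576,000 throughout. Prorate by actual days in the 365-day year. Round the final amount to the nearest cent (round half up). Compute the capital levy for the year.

2025-01-01 to 2025-09-28: 271 days, exemption €85,000 → (€576,000 − €85,000) × 3.65% × 271/365 = €13,306.1000
2025-09-29 to 2025-12-31: 94 days, exemption €429,000 → (€576,000 − €429,000) × 3.65% × 94/365 = €1,381.8000
Total = €14,687.9000

€14,687.90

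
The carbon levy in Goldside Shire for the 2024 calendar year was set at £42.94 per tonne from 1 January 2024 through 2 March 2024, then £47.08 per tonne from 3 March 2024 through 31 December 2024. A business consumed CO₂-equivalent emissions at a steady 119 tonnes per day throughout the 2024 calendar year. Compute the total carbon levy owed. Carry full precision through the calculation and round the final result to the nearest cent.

1 January – 2 March 2024: 62 days × 119 tonnes/day = 7,378 tonnes at £42.94/tonne → £316811.32
3 March – 31 December 2024: 304 days × 119 tonnes/day = 36,176 tonnes at £47.08/tonne → £1703166.08

£2019977.40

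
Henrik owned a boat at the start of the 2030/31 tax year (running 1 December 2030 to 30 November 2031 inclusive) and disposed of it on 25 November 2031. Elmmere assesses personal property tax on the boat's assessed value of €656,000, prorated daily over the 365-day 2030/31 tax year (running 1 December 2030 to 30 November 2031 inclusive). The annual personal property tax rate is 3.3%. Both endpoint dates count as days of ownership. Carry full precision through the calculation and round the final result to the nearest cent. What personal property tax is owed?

€21,351.45

Days held (1 December 2030 – 25 November 2031): 360 out of 365
Tax = €656,000 × 3.3% × 360/365 = €21,351.4521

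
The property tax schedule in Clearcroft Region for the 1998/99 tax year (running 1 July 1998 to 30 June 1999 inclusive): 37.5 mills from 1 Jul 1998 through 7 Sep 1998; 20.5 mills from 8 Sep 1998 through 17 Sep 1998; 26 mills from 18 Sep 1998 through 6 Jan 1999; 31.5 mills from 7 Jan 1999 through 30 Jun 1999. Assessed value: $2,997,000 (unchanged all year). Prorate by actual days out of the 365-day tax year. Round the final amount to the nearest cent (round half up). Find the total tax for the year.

1 Jul – 7 Sep 1998: 69 days at 37.5 mills → $2,997,000 × 3.75% × 69/365 = $21,245.8562
8 Sep – 17 Sep 1998: 10 days at 20.5 mills → $2,997,000 × 2.05% × 10/365 = $1,683.2466
18 Sep 1998 – 6 Jan 1999: 111 days at 26 mills → $2,997,000 × 2.6% × 111/365 = $23,696.8274
7 Jan – 30 Jun 1999: 175 days at 31.5 mills → $2,997,000 × 3.15% × 175/365 = $45,262.9110
Total = $91,888.8411

$91,888.84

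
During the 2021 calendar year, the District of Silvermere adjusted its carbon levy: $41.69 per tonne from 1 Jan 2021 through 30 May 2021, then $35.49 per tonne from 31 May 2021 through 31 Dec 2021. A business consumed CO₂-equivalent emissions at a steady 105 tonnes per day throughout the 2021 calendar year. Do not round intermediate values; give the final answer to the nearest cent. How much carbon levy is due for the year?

$1,457,804.25

1 Jan – 30 May 2021: 150 days × 105 tonnes/day = 15,750 tonnes at $41.69/tonne → $656,617.50
31 May – 31 Dec 2021: 215 days × 105 tonnes/day = 22,575 tonnes at $35.49/tonne → $801,186.75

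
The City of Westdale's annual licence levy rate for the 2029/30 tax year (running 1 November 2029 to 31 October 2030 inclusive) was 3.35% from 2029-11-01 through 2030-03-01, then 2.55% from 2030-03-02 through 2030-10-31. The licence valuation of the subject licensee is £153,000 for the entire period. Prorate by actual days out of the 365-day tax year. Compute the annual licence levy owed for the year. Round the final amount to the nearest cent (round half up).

2029-11-01 to 2030-03-01: 121 days at 3.35% → £153,000 × 3.35% × 121/365 = £1,699.1384
2030-03-02 to 2030-10-31: 244 days at 2.55% → £153,000 × 2.55% × 244/365 = £2,608.1260
Total = £4,307.2644

£4,307.26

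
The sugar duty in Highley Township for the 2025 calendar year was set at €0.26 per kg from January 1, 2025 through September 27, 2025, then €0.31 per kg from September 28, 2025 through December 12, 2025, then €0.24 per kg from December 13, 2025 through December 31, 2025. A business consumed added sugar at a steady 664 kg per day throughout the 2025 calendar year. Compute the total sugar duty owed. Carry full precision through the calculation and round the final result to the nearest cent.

January 1 – September 27, 2025: 270 days × 664 kg/day = 179,280 kg at €0.26/kg → €46,612.80
September 28 – December 12, 2025: 76 days × 664 kg/day = 50,464 kg at €0.31/kg → €15,643.84
December 13 – December 31, 2025: 19 days × 664 kg/day = 12,616 kg at €0.24/kg → €3,027.84

€65,284.48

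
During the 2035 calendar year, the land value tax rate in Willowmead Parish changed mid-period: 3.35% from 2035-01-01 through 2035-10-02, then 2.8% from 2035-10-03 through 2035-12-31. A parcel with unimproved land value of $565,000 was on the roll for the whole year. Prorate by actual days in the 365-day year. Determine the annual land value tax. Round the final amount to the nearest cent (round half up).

$18,161.27

2035-01-01 to 2035-10-02: 275 days at 3.35% → $565,000 × 3.35% × 275/365 = $14,260.4452
2035-10-03 to 2035-12-31: 90 days at 2.8% → $565,000 × 2.8% × 90/365 = $3,900.8219
Total = $18,161.2671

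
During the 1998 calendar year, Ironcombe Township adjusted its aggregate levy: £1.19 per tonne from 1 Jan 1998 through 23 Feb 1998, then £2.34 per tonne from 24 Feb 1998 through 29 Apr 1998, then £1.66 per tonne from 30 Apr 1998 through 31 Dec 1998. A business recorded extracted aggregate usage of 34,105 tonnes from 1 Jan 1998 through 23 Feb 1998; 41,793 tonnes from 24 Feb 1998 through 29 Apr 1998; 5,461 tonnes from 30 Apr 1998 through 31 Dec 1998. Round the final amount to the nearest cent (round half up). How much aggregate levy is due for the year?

1 Jan – 23 Feb 1998: 34,105 tonnes at £1.19/tonne → £40,584.95
24 Feb – 29 Apr 1998: 41,793 tonnes at £2.34/tonne → £97,795.62
30 Apr – 31 Dec 1998: 5,461 tonnes at £1.66/tonne → £9,065.26

£147,445.83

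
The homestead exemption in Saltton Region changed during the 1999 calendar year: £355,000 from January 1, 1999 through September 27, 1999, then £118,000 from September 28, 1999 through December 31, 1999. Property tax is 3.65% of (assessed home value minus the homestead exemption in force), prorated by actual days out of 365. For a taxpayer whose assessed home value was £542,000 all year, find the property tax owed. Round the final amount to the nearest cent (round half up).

£9,077.00

January 1 – September 27, 1999: 270 days, exemption £355,000 → (£542,000 − £355,000) × 3.65% × 270/365 = £5,049.0000
September 28 – December 31, 1999: 95 days, exemption £118,000 → (£542,000 − £118,000) × 3.65% × 95/365 = £4,028.0000
Total = £9,077.0000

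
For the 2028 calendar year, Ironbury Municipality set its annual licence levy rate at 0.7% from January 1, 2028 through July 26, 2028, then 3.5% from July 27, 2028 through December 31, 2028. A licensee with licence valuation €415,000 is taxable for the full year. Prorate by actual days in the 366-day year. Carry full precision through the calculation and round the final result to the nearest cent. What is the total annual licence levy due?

€7,921.28

January 1 – July 26, 2028: 208 days at 0.7% → €415,000 × 0.7% × 208/366 = €1,650.9290
July 27 – December 31, 2028: 158 days at 3.5% → €415,000 × 3.5% × 158/366 = €6,270.3552
Total = €7,921.2842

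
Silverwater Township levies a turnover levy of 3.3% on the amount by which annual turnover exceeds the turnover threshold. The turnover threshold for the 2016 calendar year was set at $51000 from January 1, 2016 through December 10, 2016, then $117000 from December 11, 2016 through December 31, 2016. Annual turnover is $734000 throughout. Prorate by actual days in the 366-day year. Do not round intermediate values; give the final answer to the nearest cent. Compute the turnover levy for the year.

$22414.03

January 1 – December 10, 2016: 345 days, exemption $51000 → ($734000 − $51000) × 3.3% × 345/366 = $21245.7787
December 11 – December 31, 2016: 21 days, exemption $117000 → ($734000 − $117000) × 3.3% × 21/366 = $1168.2541
Total = $22414.0328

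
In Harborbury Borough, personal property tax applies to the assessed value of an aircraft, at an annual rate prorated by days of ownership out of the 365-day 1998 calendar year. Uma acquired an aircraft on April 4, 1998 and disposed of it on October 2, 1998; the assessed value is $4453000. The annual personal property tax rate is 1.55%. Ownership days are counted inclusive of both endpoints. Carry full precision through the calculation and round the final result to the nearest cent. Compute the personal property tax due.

Days held (April 4 – October 2, 1998): 182 out of 365
Tax = $4453000 × 1.55% × 182/365 = $34416.2000

$34416.20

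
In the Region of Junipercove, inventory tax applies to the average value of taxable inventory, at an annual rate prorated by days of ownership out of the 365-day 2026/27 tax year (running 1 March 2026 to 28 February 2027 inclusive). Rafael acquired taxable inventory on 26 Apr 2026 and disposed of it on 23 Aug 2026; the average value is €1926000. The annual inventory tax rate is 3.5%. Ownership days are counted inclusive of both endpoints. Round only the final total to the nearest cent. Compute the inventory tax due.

Days held (26 Apr – 23 Aug 2026): 120 out of 365
Tax = €1926000 × 3.5% × 120/365 = €22162.1918

€22162.19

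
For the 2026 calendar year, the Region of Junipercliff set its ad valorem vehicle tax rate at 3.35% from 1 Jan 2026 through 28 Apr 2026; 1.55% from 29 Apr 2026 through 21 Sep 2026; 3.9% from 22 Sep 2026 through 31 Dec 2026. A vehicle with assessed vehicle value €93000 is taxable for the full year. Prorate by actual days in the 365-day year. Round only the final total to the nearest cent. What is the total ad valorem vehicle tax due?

€2587.44

1 Jan – 28 Apr 2026: 118 days at 3.35% → €93000 × 3.35% × 118/365 = €1007.2027
29 Apr – 21 Sep 2026: 146 days at 1.55% → €93000 × 1.55% × 146/365 = €576.6000
22 Sep – 31 Dec 2026: 101 days at 3.9% → €93000 × 3.9% × 101/365 = €1003.6356
Total = €2587.4384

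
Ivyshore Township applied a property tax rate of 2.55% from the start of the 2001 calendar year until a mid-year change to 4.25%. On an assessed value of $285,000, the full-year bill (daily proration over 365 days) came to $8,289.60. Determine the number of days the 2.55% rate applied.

Let d = days at the first rate; then 365 − d days at the second rate.
$285,000 × [2.55%·d + 4.25%·(365−d)] / 365 = $8,289.60
Solving gives d = 288, so the new rate took effect on 16 Oct 2001.

288 days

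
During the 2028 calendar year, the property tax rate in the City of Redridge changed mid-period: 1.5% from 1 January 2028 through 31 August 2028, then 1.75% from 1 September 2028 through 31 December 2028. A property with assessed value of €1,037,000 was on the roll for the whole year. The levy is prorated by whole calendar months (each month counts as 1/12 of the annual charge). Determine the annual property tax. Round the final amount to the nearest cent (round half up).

€16,419.17

1 January – 31 August 2028: 8 months at 1.5% → €1,037,000 × 1.5% × 8/12 = €10,370.0000
1 September – 31 December 2028: 4 months at 1.75% → €1,037,000 × 1.75% × 4/12 = €6,049.1667
Total = €16,419.1667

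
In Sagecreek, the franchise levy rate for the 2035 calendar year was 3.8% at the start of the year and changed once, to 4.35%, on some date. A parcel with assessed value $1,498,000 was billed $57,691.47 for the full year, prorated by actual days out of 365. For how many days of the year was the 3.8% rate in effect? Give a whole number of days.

331 days

Let d = days at the first rate; then 365 − d days at the second rate.
$1,498,000 × [3.8%·d + 4.35%·(365−d)] / 365 = $57,691.47
Solving gives d = 331, so the new rate took effect on 28 November 2035.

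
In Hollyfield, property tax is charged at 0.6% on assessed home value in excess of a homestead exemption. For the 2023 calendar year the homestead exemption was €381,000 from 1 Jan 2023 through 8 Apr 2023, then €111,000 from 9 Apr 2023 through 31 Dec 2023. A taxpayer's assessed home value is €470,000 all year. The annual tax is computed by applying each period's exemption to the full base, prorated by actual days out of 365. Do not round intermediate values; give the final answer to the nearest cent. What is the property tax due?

1 Jan – 8 Apr 2023: 98 days, exemption €381,000 → (€470,000 − €381,000) × 0.6% × 98/365 = €143.3753
9 Apr – 31 Dec 2023: 267 days, exemption €111,000 → (€470,000 − €111,000) × 0.6% × 267/365 = €1,575.6658
Total = €1,719.0411

€1,719.04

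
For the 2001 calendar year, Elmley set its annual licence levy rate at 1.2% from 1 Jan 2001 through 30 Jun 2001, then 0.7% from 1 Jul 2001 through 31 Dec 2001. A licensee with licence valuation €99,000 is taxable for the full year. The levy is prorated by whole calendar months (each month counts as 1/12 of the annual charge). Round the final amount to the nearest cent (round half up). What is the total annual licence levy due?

€940.50

1 Jan – 30 Jun 2001: 6 months at 1.2% → €99,000 × 1.2% × 6/12 = €594.0000
1 Jul – 31 Dec 2001: 6 months at 0.7% → €99,000 × 0.7% × 6/12 = €346.5000
Total = €940.5000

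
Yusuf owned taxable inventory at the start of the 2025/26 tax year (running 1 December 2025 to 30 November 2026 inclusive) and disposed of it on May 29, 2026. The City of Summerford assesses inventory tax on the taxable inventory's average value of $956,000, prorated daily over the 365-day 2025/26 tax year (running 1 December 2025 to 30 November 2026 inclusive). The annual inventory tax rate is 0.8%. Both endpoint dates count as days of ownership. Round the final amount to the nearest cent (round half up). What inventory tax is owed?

$3,771.62

Days held (December 1, 2025 – May 29, 2026): 180 out of 365
Tax = $956,000 × 0.8% × 180/365 = $3,771.6164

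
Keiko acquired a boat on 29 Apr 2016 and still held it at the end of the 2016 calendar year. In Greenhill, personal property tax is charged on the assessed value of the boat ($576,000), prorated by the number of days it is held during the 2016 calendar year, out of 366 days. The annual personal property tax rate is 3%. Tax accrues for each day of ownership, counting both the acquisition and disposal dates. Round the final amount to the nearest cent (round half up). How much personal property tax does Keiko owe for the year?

Days held (29 Apr – 31 Dec 2016): 247 out of 366
Tax = $576,000 × 3% × 247/366 = $11,661.6393

$11,661.64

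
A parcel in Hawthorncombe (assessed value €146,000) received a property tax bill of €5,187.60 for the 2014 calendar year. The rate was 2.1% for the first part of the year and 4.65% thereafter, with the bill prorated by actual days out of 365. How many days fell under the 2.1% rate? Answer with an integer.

157 days

Let d = days at the first rate; then 365 − d days at the second rate.
€146,000 × [2.1%·d + 4.65%·(365−d)] / 365 = €5,187.60
Solving gives d = 157, so the new rate took effect on 7 Jun 2014.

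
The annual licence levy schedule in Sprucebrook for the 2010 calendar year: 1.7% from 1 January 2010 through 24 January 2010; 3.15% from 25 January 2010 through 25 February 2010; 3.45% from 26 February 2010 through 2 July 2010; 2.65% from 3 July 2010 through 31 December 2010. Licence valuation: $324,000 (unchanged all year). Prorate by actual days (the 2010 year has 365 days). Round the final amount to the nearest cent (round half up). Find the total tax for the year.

1 January – 24 January 2010: 24 days at 1.7% → $324,000 × 1.7% × 24/365 = $362.1699
25 January – 25 February 2010: 32 days at 3.15% → $324,000 × 3.15% × 32/365 = $894.7726
26 February – 2 July 2010: 127 days at 3.45% → $324,000 × 3.45% × 127/365 = $3,889.3315
3 July – 31 December 2010: 182 days at 2.65% → $324,000 × 2.65% × 182/365 = $4,281.2384
Total = $9,427.5123

$9,427.51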